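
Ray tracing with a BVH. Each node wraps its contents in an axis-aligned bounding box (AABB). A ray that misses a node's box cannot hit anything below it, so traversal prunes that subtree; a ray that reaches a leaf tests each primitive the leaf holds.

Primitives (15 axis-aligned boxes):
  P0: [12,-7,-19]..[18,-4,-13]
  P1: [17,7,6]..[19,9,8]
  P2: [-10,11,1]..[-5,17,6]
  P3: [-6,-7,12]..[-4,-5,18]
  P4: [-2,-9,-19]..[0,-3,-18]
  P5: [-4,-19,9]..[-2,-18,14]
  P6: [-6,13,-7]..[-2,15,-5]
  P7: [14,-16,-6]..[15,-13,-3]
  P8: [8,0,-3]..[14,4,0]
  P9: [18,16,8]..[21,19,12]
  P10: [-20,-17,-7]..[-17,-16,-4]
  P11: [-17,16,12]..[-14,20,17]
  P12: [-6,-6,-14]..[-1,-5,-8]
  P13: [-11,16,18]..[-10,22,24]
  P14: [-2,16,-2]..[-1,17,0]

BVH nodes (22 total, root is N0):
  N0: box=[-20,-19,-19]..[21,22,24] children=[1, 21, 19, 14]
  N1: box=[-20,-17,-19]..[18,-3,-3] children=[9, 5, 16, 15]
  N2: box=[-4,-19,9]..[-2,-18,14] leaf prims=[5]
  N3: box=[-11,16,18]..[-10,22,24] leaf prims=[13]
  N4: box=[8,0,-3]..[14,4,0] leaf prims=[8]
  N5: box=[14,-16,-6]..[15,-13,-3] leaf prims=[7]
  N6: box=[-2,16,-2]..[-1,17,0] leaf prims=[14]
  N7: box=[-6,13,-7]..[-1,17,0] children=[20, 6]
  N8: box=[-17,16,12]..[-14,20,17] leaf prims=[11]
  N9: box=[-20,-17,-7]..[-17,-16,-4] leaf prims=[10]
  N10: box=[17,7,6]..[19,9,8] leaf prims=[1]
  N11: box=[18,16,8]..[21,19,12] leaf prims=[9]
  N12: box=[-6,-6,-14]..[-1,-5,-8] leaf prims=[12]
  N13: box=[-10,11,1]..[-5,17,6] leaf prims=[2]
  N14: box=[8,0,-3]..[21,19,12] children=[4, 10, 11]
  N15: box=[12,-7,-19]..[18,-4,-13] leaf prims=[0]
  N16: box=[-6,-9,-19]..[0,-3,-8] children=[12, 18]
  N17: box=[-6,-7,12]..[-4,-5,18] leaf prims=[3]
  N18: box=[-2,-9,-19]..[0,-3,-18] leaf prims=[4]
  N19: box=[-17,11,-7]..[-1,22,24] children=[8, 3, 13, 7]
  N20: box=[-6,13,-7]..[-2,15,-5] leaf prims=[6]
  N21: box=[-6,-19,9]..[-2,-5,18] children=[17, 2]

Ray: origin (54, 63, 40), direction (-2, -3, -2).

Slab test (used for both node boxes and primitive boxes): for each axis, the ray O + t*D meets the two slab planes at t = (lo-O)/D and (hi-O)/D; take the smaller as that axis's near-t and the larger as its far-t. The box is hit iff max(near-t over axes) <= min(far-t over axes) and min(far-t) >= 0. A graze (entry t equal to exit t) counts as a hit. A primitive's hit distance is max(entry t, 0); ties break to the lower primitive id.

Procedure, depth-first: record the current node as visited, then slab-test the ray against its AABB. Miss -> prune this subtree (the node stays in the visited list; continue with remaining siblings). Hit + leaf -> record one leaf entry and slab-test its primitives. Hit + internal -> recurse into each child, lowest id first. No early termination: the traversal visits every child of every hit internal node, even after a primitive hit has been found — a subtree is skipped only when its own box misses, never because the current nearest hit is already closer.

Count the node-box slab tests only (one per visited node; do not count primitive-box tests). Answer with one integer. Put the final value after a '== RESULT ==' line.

Traverse from the root:
N0 x:[33/2,37] y:[41/3,82/3] z:[8,59/2] -> hit [33/2,82/3], descend [1, 14, 19, 21]
  N1 x:[18,37] y:[22,80/3] z:[43/2,59/2] -> hit [22,80/3], descend [5, 9, 15, 16]
    N5 x:[39/2,20] y:[76/3,79/3] z:[43/2,23] -> miss, prune
    N9 x:[71/2,37] y:[79/3,80/3] z:[22,47/2] -> miss, prune
    N15 x:[18,21] y:[67/3,70/3] z:[53/2,59/2] -> miss, prune
    N16 x:[27,30] y:[22,24] z:[24,59/2] -> miss, prune
  N14 x:[33/2,23] y:[44/3,21] z:[14,43/2] -> hit [33/2,21], descend [4, 10, 11]
    N4 x:[20,23] y:[59/3,21] z:[20,43/2] -> hit [20,21] leaf, test {P8@t=20}
    N10 x:[35/2,37/2] y:[18,56/3] z:[16,17] -> miss, prune
    N11 x:[33/2,18] y:[44/3,47/3] z:[14,16] -> miss, prune
  N19 x:[55/2,71/2] y:[41/3,52/3] z:[8,47/2] -> miss, prune
  N21 x:[28,30] y:[68/3,82/3] z:[11,31/2] -> miss, prune

Visited [0, 1, 5, 9, 15, 16, 14, 4, 10, 11, 19, 21]. Tests: 12 box, 1 leaf. Nearest: P8.

== RESULT ==
12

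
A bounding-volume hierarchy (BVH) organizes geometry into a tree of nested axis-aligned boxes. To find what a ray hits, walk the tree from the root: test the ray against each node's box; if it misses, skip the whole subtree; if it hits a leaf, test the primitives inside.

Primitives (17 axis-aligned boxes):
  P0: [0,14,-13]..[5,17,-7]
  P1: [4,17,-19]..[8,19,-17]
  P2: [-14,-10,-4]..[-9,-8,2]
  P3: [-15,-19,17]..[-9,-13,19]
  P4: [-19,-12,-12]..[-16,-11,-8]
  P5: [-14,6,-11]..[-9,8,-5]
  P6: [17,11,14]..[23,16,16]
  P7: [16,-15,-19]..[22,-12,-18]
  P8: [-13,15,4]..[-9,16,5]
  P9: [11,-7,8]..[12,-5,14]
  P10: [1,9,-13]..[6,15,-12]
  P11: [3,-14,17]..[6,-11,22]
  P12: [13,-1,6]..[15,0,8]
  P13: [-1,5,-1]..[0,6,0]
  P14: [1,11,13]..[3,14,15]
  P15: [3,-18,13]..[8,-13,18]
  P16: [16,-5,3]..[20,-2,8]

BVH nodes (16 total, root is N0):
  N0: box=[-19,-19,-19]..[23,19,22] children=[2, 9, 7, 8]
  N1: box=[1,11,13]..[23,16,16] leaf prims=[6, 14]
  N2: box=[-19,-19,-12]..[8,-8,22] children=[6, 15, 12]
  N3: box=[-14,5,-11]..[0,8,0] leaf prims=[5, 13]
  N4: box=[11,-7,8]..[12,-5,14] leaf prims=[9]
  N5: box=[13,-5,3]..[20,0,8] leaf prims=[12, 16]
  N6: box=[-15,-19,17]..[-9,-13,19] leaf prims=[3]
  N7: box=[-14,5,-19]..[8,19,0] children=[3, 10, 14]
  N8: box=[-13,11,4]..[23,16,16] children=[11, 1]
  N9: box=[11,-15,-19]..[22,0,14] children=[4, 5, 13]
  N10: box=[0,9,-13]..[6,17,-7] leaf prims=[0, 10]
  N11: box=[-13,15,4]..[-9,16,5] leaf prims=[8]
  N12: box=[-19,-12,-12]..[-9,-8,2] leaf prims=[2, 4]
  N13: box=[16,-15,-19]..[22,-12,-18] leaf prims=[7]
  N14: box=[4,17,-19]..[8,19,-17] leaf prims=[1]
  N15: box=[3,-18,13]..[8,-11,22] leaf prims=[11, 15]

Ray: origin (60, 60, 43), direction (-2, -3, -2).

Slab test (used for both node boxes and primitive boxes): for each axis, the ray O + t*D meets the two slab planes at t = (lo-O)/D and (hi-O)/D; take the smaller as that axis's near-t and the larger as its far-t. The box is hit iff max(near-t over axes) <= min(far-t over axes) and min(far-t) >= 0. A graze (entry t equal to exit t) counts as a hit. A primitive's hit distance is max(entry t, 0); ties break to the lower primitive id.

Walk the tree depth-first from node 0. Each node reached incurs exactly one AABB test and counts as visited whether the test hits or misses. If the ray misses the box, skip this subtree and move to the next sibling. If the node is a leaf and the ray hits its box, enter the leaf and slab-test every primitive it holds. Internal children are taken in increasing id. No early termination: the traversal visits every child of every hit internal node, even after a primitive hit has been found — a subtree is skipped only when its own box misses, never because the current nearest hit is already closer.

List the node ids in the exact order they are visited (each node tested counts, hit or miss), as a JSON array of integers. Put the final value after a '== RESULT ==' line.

Traverse from the root:
N0 x:[37/2,79/2] y:[41/3,79/3] z:[21/2,31] -> hit [37/2,79/3], descend [2, 7, 8, 9]
  N2 x:[26,79/2] y:[68/3,79/3] z:[21/2,55/2] -> hit [26,79/3], descend [6, 12, 15]
    N6 x:[69/2,75/2] y:[73/3,79/3] z:[12,13] -> miss, prune
    N12 x:[69/2,79/2] y:[68/3,24] z:[41/2,55/2] -> miss, prune
    N15 x:[26,57/2] y:[71/3,26] z:[21/2,15] -> miss, prune
  N7 x:[26,37] y:[41/3,55/3] z:[43/2,31] -> miss, prune
  N8 x:[37/2,73/2] y:[44/3,49/3] z:[27/2,39/2] -> miss, prune
  N9 x:[19,49/2] y:[20,25] z:[29/2,31] -> hit [20,49/2], descend [4, 5, 13]
    N4 x:[24,49/2] y:[65/3,67/3] z:[29/2,35/2] -> miss, prune
    N5 x:[20,47/2] y:[20,65/3] z:[35/2,20] -> hit [20,20] leaf, test {P12(miss), P16(miss)}
    N13 x:[19,22] y:[24,25] z:[61/2,31] -> miss, prune

order=[0, 2, 6, 12, 15, 7, 8, 9, 4, 5, 13]  |boxes|=11  |leaves|=1  hit=miss

== RESULT ==
[0, 2, 6, 12, 15, 7, 8, 9, 4, 5, 13]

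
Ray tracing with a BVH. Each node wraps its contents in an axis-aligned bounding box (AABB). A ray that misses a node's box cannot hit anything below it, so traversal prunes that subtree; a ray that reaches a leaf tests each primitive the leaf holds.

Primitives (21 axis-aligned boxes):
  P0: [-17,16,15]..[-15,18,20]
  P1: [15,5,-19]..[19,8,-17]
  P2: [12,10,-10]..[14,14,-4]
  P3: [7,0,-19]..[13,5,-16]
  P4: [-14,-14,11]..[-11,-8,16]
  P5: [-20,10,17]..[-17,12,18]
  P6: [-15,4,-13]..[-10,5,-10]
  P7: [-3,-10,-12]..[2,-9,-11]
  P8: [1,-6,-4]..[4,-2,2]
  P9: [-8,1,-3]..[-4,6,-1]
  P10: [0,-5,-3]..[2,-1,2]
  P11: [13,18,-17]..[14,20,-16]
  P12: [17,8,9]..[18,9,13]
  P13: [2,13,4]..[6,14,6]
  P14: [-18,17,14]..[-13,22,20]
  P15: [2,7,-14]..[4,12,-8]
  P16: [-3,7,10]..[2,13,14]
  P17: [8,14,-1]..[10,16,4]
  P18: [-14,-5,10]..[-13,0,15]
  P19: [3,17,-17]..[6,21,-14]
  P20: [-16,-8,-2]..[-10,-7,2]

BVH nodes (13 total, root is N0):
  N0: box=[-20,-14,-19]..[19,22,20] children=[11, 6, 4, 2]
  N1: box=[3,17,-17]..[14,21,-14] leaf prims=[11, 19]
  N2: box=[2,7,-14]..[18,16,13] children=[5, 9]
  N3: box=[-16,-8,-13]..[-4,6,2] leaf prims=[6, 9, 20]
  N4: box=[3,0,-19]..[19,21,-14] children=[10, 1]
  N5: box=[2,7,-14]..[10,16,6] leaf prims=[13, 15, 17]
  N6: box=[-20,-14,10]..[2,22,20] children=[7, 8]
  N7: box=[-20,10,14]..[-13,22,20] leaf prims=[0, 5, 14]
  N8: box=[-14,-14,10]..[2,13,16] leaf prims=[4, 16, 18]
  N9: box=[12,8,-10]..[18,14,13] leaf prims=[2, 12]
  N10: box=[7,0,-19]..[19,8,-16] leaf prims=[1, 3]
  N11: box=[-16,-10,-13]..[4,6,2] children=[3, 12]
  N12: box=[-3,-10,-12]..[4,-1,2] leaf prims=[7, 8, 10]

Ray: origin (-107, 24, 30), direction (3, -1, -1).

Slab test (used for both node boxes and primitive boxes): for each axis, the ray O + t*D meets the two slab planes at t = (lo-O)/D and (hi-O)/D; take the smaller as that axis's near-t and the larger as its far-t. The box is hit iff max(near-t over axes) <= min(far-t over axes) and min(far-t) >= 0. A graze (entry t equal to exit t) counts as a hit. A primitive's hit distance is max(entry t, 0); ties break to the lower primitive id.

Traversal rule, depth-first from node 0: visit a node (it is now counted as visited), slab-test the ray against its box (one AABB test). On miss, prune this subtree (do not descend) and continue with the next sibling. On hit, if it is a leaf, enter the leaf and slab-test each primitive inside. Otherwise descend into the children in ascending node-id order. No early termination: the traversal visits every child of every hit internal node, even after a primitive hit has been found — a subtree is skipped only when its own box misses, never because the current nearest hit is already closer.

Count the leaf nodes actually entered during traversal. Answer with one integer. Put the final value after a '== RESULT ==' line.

Traverse from the root:
N0 x:[29,42] y:[2,38] z:[10,49] -> hit [29,38], descend [2, 4, 6, 11]
  N2 x:[109/3,125/3] y:[8,17] z:[17,44] -> miss, prune
  N4 x:[110/3,42] y:[3,24] z:[44,49] -> miss, prune
  N6 x:[29,109/3] y:[2,38] z:[10,20] -> miss, prune
  N11 x:[91/3,37] y:[18,34] z:[28,43] -> hit [91/3,34], descend [3, 12]
    N3 x:[91/3,103/3] y:[18,32] z:[28,43] -> hit [91/3,32] leaf, test {P6(miss), P9(miss), P20@t=31}
    N12 x:[104/3,37] y:[25,34] z:[28,42] -> miss, prune

order=[0, 2, 4, 6, 11, 3, 12]  |boxes|=7  |leaves|=1  hit=P20

== RESULT ==
1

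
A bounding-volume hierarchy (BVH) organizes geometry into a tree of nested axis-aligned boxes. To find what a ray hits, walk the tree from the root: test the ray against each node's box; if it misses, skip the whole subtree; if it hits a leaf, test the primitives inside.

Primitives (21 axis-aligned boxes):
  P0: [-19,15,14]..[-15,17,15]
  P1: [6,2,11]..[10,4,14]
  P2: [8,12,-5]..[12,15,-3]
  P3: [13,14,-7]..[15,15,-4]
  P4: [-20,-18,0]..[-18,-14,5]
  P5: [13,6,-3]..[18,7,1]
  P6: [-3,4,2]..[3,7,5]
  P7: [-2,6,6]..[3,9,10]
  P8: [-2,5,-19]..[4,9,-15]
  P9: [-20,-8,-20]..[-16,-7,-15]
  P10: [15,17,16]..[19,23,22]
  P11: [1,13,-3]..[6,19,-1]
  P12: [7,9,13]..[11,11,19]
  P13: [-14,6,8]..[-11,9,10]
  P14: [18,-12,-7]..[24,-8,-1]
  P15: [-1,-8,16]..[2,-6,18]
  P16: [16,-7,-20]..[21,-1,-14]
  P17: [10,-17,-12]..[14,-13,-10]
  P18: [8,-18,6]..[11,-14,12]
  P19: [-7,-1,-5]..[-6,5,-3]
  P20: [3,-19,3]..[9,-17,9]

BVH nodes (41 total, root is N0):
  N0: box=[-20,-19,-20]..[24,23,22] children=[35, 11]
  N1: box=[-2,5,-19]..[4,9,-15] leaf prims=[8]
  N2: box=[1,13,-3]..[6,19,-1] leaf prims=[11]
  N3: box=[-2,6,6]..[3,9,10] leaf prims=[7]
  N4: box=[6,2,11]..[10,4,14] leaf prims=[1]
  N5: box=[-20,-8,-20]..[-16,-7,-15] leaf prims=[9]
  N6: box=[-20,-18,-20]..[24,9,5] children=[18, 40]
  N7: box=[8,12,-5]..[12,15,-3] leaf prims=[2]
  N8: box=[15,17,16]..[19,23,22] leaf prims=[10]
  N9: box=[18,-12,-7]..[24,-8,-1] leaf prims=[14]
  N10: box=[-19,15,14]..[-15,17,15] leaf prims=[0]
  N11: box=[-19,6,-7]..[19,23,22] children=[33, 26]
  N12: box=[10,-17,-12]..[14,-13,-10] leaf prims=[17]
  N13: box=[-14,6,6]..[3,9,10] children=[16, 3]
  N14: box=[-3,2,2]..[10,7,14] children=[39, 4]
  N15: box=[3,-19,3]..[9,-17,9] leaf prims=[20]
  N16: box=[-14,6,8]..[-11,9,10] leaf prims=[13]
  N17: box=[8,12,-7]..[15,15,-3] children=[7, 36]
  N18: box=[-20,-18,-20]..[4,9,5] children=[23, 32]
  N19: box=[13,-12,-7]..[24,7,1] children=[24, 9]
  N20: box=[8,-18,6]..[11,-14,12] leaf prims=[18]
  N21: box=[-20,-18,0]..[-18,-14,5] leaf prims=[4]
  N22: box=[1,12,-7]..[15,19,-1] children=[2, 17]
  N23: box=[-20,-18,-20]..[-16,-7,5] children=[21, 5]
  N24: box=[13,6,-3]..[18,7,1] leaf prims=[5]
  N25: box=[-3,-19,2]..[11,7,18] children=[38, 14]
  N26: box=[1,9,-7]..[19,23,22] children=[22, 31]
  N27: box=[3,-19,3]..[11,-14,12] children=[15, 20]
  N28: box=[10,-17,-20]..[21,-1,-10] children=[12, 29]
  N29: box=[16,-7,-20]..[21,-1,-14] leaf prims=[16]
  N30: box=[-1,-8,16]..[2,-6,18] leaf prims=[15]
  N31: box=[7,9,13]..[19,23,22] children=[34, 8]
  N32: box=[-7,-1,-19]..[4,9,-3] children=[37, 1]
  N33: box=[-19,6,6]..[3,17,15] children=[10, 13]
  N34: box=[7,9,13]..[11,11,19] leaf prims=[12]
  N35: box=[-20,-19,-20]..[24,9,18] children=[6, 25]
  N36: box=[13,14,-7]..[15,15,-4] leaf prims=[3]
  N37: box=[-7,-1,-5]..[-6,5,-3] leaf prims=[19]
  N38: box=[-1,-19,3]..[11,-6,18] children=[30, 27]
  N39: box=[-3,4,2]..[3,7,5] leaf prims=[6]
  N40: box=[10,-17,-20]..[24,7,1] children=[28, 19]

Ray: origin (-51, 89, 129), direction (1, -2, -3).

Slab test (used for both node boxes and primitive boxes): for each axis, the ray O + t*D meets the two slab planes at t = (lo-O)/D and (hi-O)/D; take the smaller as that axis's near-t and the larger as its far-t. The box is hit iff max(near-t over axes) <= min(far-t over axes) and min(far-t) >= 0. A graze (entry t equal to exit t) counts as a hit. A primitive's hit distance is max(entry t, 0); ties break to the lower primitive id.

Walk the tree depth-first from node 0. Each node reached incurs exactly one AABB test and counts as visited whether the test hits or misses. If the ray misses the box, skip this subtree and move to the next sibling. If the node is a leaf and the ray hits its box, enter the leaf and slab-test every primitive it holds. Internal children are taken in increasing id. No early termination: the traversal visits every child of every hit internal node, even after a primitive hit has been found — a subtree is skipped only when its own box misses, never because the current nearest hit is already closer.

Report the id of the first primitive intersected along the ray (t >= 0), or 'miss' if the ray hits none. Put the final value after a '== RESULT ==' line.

Walk:
N0 x:[31,75] y:[33,54] z:[107/3,149/3] -> hit [107/3,149/3], descend [11, 35]
  N11 x:[32,70] y:[33,83/2] z:[107/3,136/3] -> hit [107/3,83/2], descend [26, 33]
    N26 x:[52,70] y:[33,40] z:[107/3,136/3] -> miss, prune
    N33 x:[32,54] y:[36,83/2] z:[38,41] -> hit [38,41], descend [10, 13]
      N10 x:[32,36] y:[36,37] z:[38,115/3] -> miss, prune
      N13 x:[37,54] y:[40,83/2] z:[119/3,41] -> hit [40,41], descend [3, 16]
        N3 x:[49,54] y:[40,83/2] z:[119/3,41] -> miss, prune
        N16 x:[37,40] y:[40,83/2] z:[119/3,121/3] -> hit [40,40] leaf, test {P13@t=40}
  N35 x:[31,75] y:[40,54] z:[37,149/3] -> hit [40,149/3], descend [6, 25]
    N6 x:[31,75] y:[40,107/2] z:[124/3,149/3] -> hit [124/3,149/3], descend [18, 40]
      N18 x:[31,55] y:[40,107/2] z:[124/3,149/3] -> hit [124/3,149/3], descend [23, 32]
        N23 x:[31,35] y:[48,107/2] z:[124/3,149/3] -> miss, prune
        N32 x:[44,55] y:[40,45] z:[44,148/3] -> hit [44,45], descend [1, 37]
          N1 x:[49,55] y:[40,42] z:[48,148/3] -> miss, prune
          N37 x:[44,45] y:[42,45] z:[44,134/3] -> hit [44,134/3] leaf, test {P19@t=44}
      N40 x:[61,75] y:[41,53] z:[128/3,149/3] -> miss, prune
    N25 x:[48,62] y:[41,54] z:[37,127/3] -> miss, prune

Visited [0, 11, 26, 33, 10, 13, 3, 16, 35, 6, 18, 23, 32, 1, 37, 40, 25]. Tests: 17 box, 2 leaf. Nearest: P13.

== RESULT ==
13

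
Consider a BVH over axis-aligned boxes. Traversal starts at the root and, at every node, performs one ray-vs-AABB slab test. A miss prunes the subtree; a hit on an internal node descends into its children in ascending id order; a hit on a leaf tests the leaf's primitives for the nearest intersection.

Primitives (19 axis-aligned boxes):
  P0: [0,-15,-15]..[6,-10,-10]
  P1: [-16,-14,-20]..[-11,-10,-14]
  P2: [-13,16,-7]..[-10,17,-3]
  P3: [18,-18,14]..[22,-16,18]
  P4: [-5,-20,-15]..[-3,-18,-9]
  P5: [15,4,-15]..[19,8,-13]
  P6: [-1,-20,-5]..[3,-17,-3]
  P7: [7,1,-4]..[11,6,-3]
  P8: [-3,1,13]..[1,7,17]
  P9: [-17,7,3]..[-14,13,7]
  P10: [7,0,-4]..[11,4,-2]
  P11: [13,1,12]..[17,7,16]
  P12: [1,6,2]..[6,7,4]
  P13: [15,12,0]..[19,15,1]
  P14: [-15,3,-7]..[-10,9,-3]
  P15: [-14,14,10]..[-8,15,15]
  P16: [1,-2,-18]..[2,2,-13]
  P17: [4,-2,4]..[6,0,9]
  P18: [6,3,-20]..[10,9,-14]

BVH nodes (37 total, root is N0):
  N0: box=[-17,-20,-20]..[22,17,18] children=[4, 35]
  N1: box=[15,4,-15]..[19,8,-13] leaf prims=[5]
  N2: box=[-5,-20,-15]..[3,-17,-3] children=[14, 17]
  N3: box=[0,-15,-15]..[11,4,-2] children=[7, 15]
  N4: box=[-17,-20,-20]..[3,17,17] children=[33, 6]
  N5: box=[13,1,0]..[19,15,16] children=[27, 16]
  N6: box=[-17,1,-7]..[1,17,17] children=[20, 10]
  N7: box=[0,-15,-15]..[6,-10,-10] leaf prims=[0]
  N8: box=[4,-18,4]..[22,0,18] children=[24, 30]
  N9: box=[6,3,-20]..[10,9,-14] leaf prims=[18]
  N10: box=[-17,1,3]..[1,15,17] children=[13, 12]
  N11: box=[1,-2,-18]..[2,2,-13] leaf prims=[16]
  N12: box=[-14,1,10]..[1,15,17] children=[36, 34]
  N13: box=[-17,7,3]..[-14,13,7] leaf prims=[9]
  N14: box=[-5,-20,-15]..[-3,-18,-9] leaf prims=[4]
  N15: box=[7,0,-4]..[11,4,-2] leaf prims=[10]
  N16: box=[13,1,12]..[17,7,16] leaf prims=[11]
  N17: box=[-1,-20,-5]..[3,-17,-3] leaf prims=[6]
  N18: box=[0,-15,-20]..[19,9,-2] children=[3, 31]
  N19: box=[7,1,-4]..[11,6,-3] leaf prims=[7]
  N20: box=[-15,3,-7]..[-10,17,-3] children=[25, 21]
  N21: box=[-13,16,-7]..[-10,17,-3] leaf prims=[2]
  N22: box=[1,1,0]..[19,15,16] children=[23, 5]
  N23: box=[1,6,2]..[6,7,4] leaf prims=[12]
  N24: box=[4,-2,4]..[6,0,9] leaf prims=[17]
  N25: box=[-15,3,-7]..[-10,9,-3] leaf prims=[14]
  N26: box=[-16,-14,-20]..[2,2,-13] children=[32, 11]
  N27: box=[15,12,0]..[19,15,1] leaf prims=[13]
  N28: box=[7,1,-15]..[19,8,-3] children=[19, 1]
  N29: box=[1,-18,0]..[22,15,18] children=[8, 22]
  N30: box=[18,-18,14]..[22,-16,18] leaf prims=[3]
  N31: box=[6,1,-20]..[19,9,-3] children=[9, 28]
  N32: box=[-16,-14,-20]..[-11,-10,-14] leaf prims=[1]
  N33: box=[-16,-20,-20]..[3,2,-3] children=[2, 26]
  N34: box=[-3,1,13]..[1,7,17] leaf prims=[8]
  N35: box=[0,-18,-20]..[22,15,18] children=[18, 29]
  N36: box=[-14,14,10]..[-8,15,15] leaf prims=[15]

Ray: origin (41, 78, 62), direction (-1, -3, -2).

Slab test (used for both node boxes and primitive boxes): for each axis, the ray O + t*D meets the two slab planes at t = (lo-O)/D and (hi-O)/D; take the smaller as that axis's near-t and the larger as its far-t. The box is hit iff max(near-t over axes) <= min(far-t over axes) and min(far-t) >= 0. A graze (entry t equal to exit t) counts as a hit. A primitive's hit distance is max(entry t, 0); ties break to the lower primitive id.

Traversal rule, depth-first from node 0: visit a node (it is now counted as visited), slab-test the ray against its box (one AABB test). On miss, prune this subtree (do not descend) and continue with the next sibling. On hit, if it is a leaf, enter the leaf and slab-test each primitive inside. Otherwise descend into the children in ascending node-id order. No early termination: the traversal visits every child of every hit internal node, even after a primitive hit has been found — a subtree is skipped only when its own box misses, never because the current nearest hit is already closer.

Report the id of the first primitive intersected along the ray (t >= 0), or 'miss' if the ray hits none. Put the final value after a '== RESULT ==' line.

Traverse from the root:
N0 x:[19,58] y:[61/3,98/3] z:[22,41] -> hit [22,98/3], descend [4, 35]
  N4 x:[38,58] y:[61/3,98/3] z:[45/2,41] -> miss, prune
  N35 x:[19,41] y:[21,32] z:[22,41] -> hit [22,32], descend [18, 29]
    N18 x:[22,41] y:[23,31] z:[32,41] -> miss, prune
    N29 x:[19,40] y:[21,32] z:[22,31] -> hit [22,31], descend [8, 22]
      N8 x:[19,37] y:[26,32] z:[22,29] -> hit [26,29], descend [24, 30]
        N24 x:[35,37] y:[26,80/3] z:[53/2,29] -> miss, prune
        N30 x:[19,23] y:[94/3,32] z:[22,24] -> miss, prune
      N22 x:[22,40] y:[21,77/3] z:[23,31] -> hit [23,77/3], descend [5, 23]
        N5 x:[22,28] y:[21,77/3] z:[23,31] -> hit [23,77/3], descend [16, 27]
          N16 x:[24,28] y:[71/3,77/3] z:[23,25] -> hit [24,25] leaf, test {P11@t=24}
          N27 x:[22,26] y:[21,22] z:[61/2,31] -> miss, prune
        N23 x:[35,40] y:[71/3,24] z:[29,30] -> miss, prune

Visited [0, 4, 35, 18, 29, 8, 24, 30, 22, 5, 16, 27, 23]. Tests: 13 box, 1 leaf. Nearest: P11.

== RESULT ==
11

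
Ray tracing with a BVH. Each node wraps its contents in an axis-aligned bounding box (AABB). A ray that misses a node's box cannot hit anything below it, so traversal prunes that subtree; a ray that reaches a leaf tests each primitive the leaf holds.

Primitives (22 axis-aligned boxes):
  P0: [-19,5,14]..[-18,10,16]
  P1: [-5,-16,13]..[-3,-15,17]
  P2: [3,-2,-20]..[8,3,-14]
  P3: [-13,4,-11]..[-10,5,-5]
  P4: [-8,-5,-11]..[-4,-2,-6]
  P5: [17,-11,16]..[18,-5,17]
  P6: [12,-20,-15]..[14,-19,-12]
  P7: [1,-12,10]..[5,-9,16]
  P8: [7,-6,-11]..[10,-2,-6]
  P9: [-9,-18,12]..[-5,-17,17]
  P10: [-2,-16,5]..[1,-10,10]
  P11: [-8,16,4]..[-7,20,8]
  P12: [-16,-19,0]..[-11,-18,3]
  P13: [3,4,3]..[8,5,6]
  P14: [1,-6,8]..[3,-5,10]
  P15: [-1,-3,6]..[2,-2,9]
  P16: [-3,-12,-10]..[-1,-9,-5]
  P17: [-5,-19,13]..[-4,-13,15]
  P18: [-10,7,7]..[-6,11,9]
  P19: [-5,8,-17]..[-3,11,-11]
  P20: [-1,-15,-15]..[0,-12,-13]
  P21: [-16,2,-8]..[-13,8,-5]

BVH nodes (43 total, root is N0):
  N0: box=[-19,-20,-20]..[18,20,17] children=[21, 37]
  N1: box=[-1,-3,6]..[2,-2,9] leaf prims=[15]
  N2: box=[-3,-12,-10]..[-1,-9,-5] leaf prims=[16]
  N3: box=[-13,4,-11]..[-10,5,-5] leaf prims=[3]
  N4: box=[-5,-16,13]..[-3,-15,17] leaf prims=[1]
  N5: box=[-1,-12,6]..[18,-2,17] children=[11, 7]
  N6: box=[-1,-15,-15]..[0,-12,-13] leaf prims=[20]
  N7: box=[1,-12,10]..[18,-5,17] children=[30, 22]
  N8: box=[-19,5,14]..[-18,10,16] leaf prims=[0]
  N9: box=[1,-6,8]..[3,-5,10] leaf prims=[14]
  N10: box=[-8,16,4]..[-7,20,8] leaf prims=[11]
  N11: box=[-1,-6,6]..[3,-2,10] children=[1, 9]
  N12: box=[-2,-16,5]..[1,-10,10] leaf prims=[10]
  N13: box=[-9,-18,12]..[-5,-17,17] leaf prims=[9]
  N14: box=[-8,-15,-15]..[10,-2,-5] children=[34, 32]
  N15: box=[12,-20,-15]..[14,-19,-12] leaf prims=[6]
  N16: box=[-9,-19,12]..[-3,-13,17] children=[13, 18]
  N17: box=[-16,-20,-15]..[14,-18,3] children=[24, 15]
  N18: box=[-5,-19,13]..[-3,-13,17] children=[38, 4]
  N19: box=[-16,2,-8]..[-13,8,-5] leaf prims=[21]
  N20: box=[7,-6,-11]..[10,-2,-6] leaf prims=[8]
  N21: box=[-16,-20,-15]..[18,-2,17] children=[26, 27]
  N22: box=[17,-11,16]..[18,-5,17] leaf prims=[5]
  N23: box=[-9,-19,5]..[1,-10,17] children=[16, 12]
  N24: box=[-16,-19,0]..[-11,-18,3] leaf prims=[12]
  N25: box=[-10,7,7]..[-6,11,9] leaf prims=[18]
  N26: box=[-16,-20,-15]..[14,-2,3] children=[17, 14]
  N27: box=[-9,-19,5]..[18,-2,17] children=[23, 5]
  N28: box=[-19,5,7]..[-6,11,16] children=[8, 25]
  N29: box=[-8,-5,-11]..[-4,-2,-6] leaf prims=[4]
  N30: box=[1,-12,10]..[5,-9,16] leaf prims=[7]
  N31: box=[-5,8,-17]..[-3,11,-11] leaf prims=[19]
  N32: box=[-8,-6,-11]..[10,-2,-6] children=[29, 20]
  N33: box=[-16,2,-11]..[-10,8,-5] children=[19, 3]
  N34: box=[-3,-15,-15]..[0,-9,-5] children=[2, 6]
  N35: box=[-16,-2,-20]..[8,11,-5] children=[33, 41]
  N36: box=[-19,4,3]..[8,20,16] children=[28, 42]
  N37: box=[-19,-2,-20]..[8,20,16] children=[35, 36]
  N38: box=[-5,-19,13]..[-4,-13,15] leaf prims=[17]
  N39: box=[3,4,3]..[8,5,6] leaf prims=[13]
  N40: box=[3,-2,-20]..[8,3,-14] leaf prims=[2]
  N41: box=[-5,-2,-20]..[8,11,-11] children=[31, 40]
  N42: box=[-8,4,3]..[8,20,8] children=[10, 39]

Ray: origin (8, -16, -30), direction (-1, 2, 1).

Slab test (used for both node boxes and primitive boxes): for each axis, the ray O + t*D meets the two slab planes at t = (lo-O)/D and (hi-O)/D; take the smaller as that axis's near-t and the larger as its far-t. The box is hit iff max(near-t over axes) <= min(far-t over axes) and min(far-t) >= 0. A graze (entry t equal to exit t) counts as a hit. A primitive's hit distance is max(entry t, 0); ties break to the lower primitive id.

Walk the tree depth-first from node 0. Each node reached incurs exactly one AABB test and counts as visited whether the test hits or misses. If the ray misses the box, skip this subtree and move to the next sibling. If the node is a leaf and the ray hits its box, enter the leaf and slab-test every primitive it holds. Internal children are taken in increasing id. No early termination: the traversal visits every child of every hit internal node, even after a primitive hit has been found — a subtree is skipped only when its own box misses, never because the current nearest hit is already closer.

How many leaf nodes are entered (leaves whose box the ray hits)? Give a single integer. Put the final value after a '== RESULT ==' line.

Traverse from the root:
N0 x:[-10,27] y:[-2,18] z:[10,47] -> hit [10,18], descend [21, 37]
  N21 x:[-10,24] y:[-2,7] z:[15,47] -> miss, prune
  N37 x:[0,27] y:[7,18] z:[10,46] -> hit [10,18], descend [35, 36]
    N35 x:[0,24] y:[7,27/2] z:[10,25] -> hit [10,27/2], descend [33, 41]
      N33 x:[18,24] y:[9,12] z:[19,25] -> miss, prune
      N41 x:[0,13] y:[7,27/2] z:[10,19] -> hit [10,13], descend [31, 40]
        N31 x:[11,13] y:[12,27/2] z:[13,19] -> hit [13,13] leaf, test {P19@t=13}
        N40 x:[0,5] y:[7,19/2] z:[10,16] -> miss, prune
    N36 x:[0,27] y:[10,18] z:[33,46] -> miss, prune

order=[0, 21, 37, 35, 33, 41, 31, 40, 36]  |boxes|=9  |leaves|=1  hit=P19

== RESULT ==
1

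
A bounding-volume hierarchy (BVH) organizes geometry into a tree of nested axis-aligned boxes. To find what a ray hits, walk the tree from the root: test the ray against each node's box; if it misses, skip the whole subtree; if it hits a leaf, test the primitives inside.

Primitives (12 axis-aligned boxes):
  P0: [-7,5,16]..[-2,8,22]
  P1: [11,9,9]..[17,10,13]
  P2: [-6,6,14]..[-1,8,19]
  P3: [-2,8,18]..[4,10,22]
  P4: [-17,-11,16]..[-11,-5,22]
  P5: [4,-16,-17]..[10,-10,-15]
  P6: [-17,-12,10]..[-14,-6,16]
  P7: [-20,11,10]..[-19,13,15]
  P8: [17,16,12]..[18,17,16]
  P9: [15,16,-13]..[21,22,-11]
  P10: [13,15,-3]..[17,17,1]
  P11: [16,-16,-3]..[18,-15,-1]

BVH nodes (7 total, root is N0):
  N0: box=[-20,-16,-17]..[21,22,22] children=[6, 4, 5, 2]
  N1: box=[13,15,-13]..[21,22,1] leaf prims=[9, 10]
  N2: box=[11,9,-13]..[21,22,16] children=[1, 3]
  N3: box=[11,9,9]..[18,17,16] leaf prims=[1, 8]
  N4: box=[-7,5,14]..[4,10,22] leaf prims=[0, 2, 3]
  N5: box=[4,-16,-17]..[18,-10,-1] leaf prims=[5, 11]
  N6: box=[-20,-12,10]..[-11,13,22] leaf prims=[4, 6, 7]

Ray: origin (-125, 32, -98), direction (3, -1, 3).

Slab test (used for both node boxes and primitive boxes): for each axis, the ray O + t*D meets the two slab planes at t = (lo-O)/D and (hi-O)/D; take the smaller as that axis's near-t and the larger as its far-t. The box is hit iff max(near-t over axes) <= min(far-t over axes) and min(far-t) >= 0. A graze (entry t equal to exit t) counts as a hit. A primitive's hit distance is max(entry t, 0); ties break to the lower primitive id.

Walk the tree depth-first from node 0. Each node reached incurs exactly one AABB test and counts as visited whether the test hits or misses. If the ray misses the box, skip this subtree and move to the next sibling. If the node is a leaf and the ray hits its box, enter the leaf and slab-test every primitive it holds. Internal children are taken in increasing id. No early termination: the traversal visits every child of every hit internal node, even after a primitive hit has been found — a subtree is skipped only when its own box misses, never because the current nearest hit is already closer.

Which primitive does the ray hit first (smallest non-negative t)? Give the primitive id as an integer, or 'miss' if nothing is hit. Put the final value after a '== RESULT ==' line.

Walk:
N0 x:[35,146/3] y:[10,48] z:[27,40] -> hit [35,40], descend [2, 4, 5, 6]
  N2 x:[136/3,146/3] y:[10,23] z:[85/3,38] -> miss, prune
  N4 x:[118/3,43] y:[22,27] z:[112/3,40] -> miss, prune
  N5 x:[43,143/3] y:[42,48] z:[27,97/3] -> miss, prune
  N6 x:[35,38] y:[19,44] z:[36,40] -> hit [36,38] leaf, test {P4@t=38, P6(miss), P7(miss)}

5 AABB tests over nodes [0, 2, 4, 5, 6]; 1 leaf entered; closest P4.

== RESULT ==
4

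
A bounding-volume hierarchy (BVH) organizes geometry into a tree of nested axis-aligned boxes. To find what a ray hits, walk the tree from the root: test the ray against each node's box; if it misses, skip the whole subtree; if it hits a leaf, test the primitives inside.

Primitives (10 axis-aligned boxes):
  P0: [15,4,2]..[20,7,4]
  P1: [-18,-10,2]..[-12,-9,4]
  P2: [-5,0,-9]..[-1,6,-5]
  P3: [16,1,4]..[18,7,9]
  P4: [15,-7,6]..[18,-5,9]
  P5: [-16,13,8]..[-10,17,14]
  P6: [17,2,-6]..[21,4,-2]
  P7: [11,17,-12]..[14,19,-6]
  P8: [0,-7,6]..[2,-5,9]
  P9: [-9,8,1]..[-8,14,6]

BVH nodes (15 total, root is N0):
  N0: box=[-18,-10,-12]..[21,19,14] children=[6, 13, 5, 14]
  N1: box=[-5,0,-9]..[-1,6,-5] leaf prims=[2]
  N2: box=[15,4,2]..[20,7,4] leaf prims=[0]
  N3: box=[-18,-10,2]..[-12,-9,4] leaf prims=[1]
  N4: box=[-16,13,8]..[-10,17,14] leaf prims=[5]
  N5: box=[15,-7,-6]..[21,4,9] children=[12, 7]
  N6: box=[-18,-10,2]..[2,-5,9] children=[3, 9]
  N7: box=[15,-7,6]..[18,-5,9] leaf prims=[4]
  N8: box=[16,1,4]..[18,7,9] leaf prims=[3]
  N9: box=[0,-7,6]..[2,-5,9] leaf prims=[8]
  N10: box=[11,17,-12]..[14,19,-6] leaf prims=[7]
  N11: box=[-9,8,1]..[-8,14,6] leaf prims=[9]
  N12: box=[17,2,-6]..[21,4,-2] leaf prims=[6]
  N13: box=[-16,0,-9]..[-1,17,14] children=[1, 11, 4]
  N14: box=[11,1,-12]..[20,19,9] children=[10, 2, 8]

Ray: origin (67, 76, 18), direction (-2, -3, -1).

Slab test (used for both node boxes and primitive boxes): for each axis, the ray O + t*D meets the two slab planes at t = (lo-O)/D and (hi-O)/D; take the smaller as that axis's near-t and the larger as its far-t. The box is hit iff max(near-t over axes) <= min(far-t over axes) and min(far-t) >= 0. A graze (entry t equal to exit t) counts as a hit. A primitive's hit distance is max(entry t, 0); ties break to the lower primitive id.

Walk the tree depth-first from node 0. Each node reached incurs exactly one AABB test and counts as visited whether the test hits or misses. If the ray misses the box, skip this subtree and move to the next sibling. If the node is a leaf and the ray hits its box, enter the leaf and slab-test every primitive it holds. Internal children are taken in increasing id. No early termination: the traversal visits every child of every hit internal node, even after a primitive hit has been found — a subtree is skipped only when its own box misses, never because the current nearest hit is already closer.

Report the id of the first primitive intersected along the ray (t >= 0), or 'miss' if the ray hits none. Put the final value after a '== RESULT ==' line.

Trace the traversal:
N0 x:[23,85/2] y:[19,86/3] z:[4,30] -> hit [23,86/3], descend [5, 6, 13, 14]
  N5 x:[23,26] y:[24,83/3] z:[9,24] -> hit [24,24], descend [7, 12]
    N7 x:[49/2,26] y:[27,83/3] z:[9,12] -> miss, prune
    N12 x:[23,25] y:[24,74/3] z:[20,24] -> hit [24,24] leaf, test {P6@t=24}
  N6 x:[65/2,85/2] y:[27,86/3] z:[9,16] -> miss, prune
  N13 x:[34,83/2] y:[59/3,76/3] z:[4,27] -> miss, prune
  N14 x:[47/2,28] y:[19,25] z:[9,30] -> hit [47/2,25], descend [2, 8, 10]
    N2 x:[47/2,26] y:[23,24] z:[14,16] -> miss, prune
    N8 x:[49/2,51/2] y:[23,25] z:[9,14] -> miss, prune
    N10 x:[53/2,28] y:[19,59/3] z:[24,30] -> miss, prune

order=[0, 5, 7, 12, 6, 13, 14, 2, 8, 10]  |boxes|=10  |leaves|=1  hit=P6

== RESULT ==
6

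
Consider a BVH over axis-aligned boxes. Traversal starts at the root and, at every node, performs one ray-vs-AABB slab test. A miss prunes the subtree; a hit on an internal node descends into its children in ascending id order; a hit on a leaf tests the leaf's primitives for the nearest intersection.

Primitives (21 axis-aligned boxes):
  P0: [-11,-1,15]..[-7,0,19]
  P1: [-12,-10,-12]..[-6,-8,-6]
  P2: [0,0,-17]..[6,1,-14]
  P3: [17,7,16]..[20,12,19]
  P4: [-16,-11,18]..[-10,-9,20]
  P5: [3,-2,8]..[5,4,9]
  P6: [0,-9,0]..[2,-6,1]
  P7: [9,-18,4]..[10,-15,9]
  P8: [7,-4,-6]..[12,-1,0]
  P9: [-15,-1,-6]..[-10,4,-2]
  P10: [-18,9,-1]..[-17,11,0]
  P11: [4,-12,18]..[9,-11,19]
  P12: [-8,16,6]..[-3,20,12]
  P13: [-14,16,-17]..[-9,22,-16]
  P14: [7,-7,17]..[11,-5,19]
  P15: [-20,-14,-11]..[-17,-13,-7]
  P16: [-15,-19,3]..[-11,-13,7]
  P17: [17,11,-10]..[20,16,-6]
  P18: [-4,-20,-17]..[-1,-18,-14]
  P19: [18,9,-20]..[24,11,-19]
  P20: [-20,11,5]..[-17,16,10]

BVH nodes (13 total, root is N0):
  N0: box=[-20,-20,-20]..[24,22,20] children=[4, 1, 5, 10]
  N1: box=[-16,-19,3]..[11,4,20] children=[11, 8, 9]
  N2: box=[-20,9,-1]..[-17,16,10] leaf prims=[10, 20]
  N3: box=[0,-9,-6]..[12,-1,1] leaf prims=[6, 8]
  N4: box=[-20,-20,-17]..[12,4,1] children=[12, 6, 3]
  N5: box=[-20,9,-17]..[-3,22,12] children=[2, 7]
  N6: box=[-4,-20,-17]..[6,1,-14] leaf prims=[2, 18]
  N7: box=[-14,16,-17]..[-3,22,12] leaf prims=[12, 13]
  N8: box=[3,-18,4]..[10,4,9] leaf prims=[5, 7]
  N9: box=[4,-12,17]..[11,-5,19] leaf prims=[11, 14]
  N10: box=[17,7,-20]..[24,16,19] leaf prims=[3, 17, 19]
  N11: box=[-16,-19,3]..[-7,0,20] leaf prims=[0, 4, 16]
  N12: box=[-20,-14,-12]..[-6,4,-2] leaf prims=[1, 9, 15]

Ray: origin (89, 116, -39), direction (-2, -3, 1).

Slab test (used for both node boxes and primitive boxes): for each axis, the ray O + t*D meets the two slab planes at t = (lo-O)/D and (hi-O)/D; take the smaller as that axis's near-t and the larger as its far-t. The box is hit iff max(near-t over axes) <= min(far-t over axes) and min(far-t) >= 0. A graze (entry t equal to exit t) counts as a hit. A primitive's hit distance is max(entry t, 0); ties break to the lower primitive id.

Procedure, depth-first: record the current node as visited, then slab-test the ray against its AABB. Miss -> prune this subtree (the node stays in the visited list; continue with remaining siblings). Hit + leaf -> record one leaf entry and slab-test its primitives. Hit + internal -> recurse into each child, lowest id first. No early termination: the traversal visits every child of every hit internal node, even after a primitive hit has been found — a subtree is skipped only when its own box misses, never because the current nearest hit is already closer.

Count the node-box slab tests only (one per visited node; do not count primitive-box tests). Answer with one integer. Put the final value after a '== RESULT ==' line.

Walk:
N0 x:[65/2,109/2] y:[94/3,136/3] z:[19,59] -> hit [65/2,136/3], descend [1, 4, 5, 10]
  N1 x:[39,105/2] y:[112/3,45] z:[42,59] -> hit [42,45], descend [8, 9, 11]
    N8 x:[79/2,43] y:[112/3,134/3] z:[43,48] -> hit [43,43] leaf, test {P5(miss), P7(miss)}
    N9 x:[39,85/2] y:[121/3,128/3] z:[56,58] -> miss, prune
    N11 x:[48,105/2] y:[116/3,45] z:[42,59] -> miss, prune
  N4 x:[77/2,109/2] y:[112/3,136/3] z:[22,40] -> hit [77/2,40], descend [3, 6, 12]
    N3 x:[77/2,89/2] y:[39,125/3] z:[33,40] -> hit [39,40] leaf, test {P6(miss), P8@t=39}
    N6 x:[83/2,93/2] y:[115/3,136/3] z:[22,25] -> miss, prune
    N12 x:[95/2,109/2] y:[112/3,130/3] z:[27,37] -> miss, prune
  N5 x:[46,109/2] y:[94/3,107/3] z:[22,51] -> miss, prune
  N10 x:[65/2,36] y:[100/3,109/3] z:[19,58] -> hit [100/3,36] leaf, test {P3(miss), P17(miss), P19(miss)}

order=[0, 1, 8, 9, 11, 4, 3, 6, 12, 5, 10]  |boxes|=11  |leaves|=3  hit=P8

== RESULT ==
11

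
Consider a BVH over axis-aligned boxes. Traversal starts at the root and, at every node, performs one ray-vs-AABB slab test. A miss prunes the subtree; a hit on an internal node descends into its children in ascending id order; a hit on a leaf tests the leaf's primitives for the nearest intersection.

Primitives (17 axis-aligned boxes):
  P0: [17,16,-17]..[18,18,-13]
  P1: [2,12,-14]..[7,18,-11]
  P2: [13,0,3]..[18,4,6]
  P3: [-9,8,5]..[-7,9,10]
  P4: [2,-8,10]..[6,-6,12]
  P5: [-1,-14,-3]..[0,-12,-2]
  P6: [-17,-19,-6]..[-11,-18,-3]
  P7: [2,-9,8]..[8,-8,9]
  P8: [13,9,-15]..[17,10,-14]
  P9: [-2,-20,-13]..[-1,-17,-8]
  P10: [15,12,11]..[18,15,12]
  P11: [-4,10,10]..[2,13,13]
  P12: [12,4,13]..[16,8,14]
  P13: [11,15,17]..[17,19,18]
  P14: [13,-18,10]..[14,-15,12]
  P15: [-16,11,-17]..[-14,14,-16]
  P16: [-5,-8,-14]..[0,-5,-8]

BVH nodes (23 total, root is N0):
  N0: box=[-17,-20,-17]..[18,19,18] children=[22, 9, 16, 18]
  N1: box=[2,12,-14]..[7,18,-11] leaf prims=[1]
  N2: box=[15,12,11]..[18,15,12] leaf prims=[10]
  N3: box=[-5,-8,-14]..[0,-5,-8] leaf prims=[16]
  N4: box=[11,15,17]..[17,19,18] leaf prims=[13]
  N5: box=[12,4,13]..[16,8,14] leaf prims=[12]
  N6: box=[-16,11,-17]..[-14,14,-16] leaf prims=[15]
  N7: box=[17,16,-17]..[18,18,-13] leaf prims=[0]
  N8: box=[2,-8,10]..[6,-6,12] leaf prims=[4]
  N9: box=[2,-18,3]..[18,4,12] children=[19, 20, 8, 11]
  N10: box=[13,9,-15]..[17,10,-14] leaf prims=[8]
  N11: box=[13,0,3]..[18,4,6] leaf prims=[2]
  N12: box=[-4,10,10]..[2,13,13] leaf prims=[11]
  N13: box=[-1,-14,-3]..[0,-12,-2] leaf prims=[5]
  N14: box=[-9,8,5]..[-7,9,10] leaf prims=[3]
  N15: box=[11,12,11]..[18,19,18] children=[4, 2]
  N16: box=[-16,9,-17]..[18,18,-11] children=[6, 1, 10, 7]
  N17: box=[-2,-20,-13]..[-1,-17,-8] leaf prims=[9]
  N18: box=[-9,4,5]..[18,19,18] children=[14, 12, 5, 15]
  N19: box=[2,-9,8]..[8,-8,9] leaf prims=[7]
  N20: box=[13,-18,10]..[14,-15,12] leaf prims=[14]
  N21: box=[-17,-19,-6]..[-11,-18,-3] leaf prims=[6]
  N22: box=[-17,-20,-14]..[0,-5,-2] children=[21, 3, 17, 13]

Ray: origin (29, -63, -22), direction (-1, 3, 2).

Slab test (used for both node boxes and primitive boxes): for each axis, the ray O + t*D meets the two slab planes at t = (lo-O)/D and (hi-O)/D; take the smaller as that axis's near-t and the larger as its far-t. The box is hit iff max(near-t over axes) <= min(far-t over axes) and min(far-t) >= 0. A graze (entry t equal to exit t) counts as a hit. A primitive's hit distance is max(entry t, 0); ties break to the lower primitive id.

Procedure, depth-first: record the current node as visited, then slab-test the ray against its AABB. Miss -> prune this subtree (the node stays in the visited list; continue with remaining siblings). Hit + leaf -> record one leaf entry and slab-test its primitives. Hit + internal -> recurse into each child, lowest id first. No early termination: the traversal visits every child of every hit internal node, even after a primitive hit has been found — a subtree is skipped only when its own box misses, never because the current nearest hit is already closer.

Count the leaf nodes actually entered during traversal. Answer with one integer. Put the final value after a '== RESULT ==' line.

Trace the traversal:
N0 x:[11,46] y:[43/3,82/3] z:[5/2,20] -> hit [43/3,20], descend [9, 16, 18, 22]
  N9 x:[11,27] y:[15,67/3] z:[25/2,17] -> hit [15,17], descend [8, 11, 19, 20]
    N8 x:[23,27] y:[55/3,19] z:[16,17] -> miss, prune
    N11 x:[11,16] y:[21,67/3] z:[25/2,14] -> miss, prune
    N19 x:[21,27] y:[18,55/3] z:[15,31/2] -> miss, prune
    N20 x:[15,16] y:[15,16] z:[16,17] -> hit [16,16] leaf, test {P14@t=16}
  N16 x:[11,45] y:[24,27] z:[5/2,11/2] -> miss, prune
  N18 x:[11,38] y:[67/3,82/3] z:[27/2,20] -> miss, prune
  N22 x:[29,46] y:[43/3,58/3] z:[4,10] -> miss, prune

Summary -> nodes [0, 9, 8, 11, 19, 20, 16, 18, 22]; box-tests=9; leaf-entries=1; first=P14

== RESULT ==
1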